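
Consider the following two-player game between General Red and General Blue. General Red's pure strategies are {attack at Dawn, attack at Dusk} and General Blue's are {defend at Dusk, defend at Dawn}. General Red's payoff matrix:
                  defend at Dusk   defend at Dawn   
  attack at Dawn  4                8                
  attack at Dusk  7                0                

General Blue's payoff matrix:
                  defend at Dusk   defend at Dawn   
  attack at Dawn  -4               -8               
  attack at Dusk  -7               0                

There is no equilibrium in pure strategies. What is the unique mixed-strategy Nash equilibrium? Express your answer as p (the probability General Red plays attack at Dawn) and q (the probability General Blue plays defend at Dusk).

General Blue's indifference between defend at Dusk and defend at Dawn determines General Red's mixing probability p:
  General Blue's expected payoff from defend at Dusk: p·(-4) + (1−p)·(-7) = 3p - 7
  General Blue's expected payoff from defend at Dawn: p·(-8) + (1−p)·0 = -8p
  3p - 7 = -8p  ⇒  11p = 7  ⇒  p = 7/11.
For General Red to be willing to mix, General Red must be indifferent between attack at Dawn and attack at Dusk, which pins down General Blue's mix.
  General Red's expected payoff from attack at Dawn: q·4 + (1−q)·8 = -4q + 8
  General Red's expected payoff from attack at Dusk: q·7 + (1−q)·0 = 7q
  -4q + 8 = 7q  ⇒  -11q = -8  ⇒  q = 8/11.

p = 7/11, q = 8/11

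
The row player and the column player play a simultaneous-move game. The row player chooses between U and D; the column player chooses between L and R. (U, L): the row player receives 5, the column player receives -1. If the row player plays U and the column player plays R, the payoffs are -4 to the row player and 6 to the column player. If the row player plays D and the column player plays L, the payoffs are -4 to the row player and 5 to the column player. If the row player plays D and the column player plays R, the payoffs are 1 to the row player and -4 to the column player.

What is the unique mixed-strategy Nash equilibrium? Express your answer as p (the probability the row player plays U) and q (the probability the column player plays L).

p = 9/16, q = 5/14

The column player's indifference between L and R determines the row player's mixing probability p:
  the column player's payoff to L: p·(-1) + (1−p)·5 = -6p + 5
  the column player's payoff to R: p·6 + (1−p)·(-4) = 10p - 4
  -6p + 5 = 10p - 4  ⇒  -16p = -9  ⇒  p = 9/16.
The row player's indifference between U and D determines the column player's mixing probability q:
  the row player's expected payoff from U: q·5 + (1−q)·(-4) = 9q - 4
  the row player's expected payoff from D: q·(-4) + (1−q)·1 = -5q + 1
  9q - 4 = -5q + 1  ⇒  14q = 5  ⇒  q = 5/14.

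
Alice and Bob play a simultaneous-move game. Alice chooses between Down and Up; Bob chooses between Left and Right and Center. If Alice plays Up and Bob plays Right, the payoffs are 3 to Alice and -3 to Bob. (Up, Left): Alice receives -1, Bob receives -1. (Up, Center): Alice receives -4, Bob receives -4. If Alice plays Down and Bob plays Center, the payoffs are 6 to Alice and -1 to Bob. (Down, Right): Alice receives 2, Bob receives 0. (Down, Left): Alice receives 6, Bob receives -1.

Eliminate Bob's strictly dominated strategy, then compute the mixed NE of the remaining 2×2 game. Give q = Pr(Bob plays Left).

q = 1/8

Bob's strategy Center is strictly dominated by Right: 0 > -1 and -3 > -4. Eliminate Center.
Set Alice's expected payoff from Down equal to that from Up:
  Alice's payoff from Down: q·6 + (1−q)·2 = 4q + 2
  Alice's payoff from Up: q·(-1) + (1−q)·3 = -4q + 3
  4q + 2 = -4q + 3  ⇒  8q = 1  ⇒  q = 1/8.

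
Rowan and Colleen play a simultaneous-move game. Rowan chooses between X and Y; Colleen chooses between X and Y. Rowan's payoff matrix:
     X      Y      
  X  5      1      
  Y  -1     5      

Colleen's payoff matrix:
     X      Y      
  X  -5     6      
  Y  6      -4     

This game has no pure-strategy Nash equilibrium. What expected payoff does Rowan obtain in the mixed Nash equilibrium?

In a mixed equilibrium Rowan is indifferent between X and Y; this condition fixes q.
  Rowan's payoff from X: q·5 + (1−q)·1 = 4q + 1
  Rowan's payoff from Y: q·(-1) + (1−q)·5 = -6q + 5
  4q + 1 = -6q + 5  ⇒  10q = 4  ⇒  q = 2/5.
At equilibrium Rowan is indifferent across rows, so Rowan's payoff equals the payoff from X: (2/5)·5 + (3/5)·1 = 13/5.

13/5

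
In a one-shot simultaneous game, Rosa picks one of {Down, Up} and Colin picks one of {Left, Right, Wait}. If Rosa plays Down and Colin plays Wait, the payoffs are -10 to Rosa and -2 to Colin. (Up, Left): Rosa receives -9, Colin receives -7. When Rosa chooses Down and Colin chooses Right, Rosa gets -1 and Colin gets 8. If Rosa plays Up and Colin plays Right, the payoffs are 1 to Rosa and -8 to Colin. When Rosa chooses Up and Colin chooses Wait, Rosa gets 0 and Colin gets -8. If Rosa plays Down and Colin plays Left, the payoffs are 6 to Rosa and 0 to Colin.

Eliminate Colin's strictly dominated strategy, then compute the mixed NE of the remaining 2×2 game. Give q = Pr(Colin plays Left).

q = 2/17

Colin's strategy Wait is strictly dominated by Left: 0 > -2 and -7 > -8. Eliminate Wait.
For Rosa to be willing to mix, Rosa must be indifferent between Down and Up, which pins down Colin's mix.
  Rosa's payoff from Down: q·6 + (1−q)·(-1) = 7q - 1
  Rosa's payoff from Up: q·(-9) + (1−q)·1 = -10q + 1
  7q - 1 = -10q + 1  ⇒  17q = 2  ⇒  q = 2/17.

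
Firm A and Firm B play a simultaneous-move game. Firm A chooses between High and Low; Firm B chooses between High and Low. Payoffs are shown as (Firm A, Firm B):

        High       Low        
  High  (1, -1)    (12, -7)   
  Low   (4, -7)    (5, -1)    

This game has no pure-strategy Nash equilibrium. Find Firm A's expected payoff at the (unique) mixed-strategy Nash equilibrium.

For Firm A to be willing to mix, Firm A must be indifferent between High and Low, which pins down Firm B's mix.
  Firm A's expected payoff from High: q·1 + (1−q)·12 = -11q + 12
  Firm A's expected payoff from Low: q·4 + (1−q)·5 = -q + 5
  -11q + 12 = -q + 5  ⇒  -10q = -7  ⇒  q = 7/10.
At equilibrium Firm A is indifferent across rows, so Firm A's payoff equals the payoff from High: (7/10)·1 + (3/10)·12 = 43/10.

43/10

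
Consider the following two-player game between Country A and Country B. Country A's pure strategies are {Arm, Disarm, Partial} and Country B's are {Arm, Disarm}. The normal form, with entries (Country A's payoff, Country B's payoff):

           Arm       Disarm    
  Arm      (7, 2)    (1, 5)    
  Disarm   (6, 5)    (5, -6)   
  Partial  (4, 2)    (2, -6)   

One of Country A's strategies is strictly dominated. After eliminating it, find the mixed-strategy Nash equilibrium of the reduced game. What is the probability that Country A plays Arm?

p = 11/14

Country A's strategy Partial is strictly dominated by Disarm: 6 > 4 and 5 > 2. Eliminate Partial.
Set Country B's expected payoff from Arm equal to that from Disarm:
  Country B's expected payoff from Arm: p·2 + (1−p)·5 = -3p + 5
  Country B's expected payoff from Disarm: p·5 + (1−p)·(-6) = 11p - 6
  -3p + 5 = 11p - 6  ⇒  -14p = -11  ⇒  p = 11/14.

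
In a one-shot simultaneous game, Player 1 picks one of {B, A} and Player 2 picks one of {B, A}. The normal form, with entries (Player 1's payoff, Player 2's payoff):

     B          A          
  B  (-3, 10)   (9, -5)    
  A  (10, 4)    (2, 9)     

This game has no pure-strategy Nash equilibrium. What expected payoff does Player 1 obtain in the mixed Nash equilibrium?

For Player 1 to be willing to mix, Player 1 must be indifferent between B and A, which pins down Player 2's mix.
  Player 1's payoff from B: q·(-3) + (1−q)·9 = -12q + 9
  Player 1's payoff from A: q·10 + (1−q)·2 = 8q + 2
  -12q + 9 = 8q + 2  ⇒  -20q = -7  ⇒  q = 7/20.
At equilibrium Player 1 is indifferent across rows, so Player 1's payoff equals the payoff from B: (7/20)·(-3) + (13/20)·9 = 24/5.

24/5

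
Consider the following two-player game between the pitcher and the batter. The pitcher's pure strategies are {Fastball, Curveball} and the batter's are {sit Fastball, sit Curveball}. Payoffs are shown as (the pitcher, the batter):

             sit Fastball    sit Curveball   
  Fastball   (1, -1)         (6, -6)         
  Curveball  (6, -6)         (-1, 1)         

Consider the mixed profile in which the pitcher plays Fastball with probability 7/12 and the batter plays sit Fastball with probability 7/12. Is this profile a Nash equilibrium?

Check the batter's indifference given the pitcher's mix p = 7/12:
  payoff from sit Fastball = -37/12; payoff from sit Curveball = -37/12 — equal.
Check the pitcher's indifference given the batter's mix q = 7/12:
  payoff from Fastball = 37/12; payoff from Curveball = 37/12 — equal.
Both players are indifferent, so neither can profitably deviate.

Yes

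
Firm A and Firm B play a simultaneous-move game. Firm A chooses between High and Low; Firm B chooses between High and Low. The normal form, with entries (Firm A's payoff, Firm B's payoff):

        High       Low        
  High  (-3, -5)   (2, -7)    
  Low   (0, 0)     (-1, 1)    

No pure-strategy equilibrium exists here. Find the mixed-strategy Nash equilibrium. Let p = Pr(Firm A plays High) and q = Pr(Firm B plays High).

For Firm B to be willing to mix, Firm B must be indifferent between High and Low, which pins down Firm A's mix.
  Firm B's expected payoff from High: p·(-5) + (1−p)·0 = -5p
  Firm B's expected payoff from Low: p·(-7) + (1−p)·1 = -8p + 1
  -5p = -8p + 1  ⇒  3p = 1  ⇒  p = 1/3.
For Firm A to be willing to mix, Firm A must be indifferent between High and Low, which pins down Firm B's mix.
  Firm A's payoff to High: q·(-3) + (1−q)·2 = -5q + 2
  Firm A's payoff to Low: q·0 + (1−q)·(-1) = q - 1
  -5q + 2 = q - 1  ⇒  -6q = -3  ⇒  q = 1/2.

p = 1/3, q = 1/2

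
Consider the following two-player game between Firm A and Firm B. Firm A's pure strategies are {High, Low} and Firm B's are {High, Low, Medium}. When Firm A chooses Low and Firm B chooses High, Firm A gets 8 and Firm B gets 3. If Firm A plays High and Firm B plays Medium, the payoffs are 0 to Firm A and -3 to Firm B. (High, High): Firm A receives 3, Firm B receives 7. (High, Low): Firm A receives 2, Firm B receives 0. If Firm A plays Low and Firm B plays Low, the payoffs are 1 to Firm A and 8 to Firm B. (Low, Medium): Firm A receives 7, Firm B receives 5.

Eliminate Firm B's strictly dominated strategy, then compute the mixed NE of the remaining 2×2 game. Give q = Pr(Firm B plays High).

Firm B's strategy Medium is strictly dominated by Low: 0 > -3 and 8 > 5. Eliminate Medium.
In a mixed equilibrium Firm A is indifferent between High and Low; this condition fixes q.
  Firm A's payoff from High: q·3 + (1−q)·2 = q + 2
  Firm A's payoff from Low: q·8 + (1−q)·1 = 7q + 1
  q + 2 = 7q + 1  ⇒  -6q = -1  ⇒  q = 1/6.

q = 1/6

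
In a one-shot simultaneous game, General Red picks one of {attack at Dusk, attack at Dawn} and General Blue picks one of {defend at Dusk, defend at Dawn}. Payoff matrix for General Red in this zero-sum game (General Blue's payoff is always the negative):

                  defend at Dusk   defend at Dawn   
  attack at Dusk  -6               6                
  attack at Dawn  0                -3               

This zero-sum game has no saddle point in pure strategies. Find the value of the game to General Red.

Set General Red's expected payoff from attack at Dusk equal to that from attack at Dawn:
  General Red's payoff to attack at Dusk: q·(-6) + (1−q)·6 = -12q + 6
  General Red's payoff to attack at Dawn: q·0 + (1−q)·(-3) = 3q - 3
  -12q + 6 = 3q - 3  ⇒  -15q = -9  ⇒  q = 3/5.
The value is General Red's expected payoff against this mix (using attack at Dusk): (3/5)·(-6) + (2/5)·6 = -6/5.

v = -6/5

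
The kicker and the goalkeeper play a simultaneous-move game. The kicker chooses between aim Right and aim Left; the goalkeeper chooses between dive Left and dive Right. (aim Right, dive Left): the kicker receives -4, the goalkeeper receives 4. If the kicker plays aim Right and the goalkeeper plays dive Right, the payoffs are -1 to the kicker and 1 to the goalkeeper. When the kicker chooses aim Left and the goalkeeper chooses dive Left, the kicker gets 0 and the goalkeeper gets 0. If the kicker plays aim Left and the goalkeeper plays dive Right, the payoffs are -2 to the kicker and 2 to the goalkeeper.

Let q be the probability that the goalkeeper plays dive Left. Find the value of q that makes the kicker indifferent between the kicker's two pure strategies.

The goalkeeper's mix must leave the kicker indifferent between aim Right and aim Left.
  the kicker's payoff from aim Right: q·(-4) + (1−q)·(-1) = -3q - 1
  the kicker's payoff from aim Left: q·0 + (1−q)·(-2) = 2q - 2
  -3q - 1 = 2q - 2  ⇒  -5q = -1  ⇒  q = 1/5.

q = 1/5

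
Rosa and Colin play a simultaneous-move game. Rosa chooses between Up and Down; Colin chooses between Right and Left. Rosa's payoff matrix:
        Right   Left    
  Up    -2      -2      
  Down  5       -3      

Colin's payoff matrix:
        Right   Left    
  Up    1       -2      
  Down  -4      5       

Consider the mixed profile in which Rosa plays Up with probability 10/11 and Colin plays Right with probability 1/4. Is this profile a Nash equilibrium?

Given Rosa's mix p = 10/11, Colin's payoff from Right is 6/11 but from Left is -15/11. Colin strictly prefers Right, so Colin would not mix.
So the proposed profile is not a Nash equilibrium.

No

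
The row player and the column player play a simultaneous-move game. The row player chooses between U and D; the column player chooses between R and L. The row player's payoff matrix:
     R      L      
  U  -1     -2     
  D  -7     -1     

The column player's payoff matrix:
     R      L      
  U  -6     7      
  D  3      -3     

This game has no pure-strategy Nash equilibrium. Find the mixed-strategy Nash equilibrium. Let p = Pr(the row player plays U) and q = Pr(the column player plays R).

The row player's mix must leave the column player indifferent between R and L.
  the column player's payoff from R: p·(-6) + (1−p)·3 = -9p + 3
  the column player's payoff from L: p·7 + (1−p)·(-3) = 10p - 3
  -9p + 3 = 10p - 3  ⇒  -19p = -6  ⇒  p = 6/19.
The row player's indifference between U and D determines the column player's mixing probability q:
  the row player's expected payoff from U: q·(-1) + (1−q)·(-2) = q - 2
  the row player's expected payoff from D: q·(-7) + (1−q)·(-1) = -6q - 1
  q - 2 = -6q - 1  ⇒  7q = 1  ⇒  q = 1/7.

p = 6/19, q = 1/7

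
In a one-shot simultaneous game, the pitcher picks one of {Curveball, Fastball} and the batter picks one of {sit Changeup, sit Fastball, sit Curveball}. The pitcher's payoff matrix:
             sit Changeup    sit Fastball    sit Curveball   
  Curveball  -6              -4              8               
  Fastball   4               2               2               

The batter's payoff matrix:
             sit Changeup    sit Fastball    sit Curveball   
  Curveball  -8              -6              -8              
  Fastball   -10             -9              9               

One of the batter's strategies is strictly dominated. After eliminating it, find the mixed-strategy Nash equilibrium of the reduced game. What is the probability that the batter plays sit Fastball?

The batter's strategy sit Changeup is strictly dominated by sit Fastball: -6 > -8 and -9 > -10. Eliminate sit Changeup.
The pitcher's indifference between Curveball and Fastball determines the batter's mixing probability q:
  the pitcher's payoff from Curveball: q·(-4) + (1−q)·8 = -12q + 8
  the pitcher's payoff from Fastball: q·2 + (1−q)·2 = 2
  -12q + 8 = 2  ⇒  -12q = -6  ⇒  q = 1/2.

q = 1/2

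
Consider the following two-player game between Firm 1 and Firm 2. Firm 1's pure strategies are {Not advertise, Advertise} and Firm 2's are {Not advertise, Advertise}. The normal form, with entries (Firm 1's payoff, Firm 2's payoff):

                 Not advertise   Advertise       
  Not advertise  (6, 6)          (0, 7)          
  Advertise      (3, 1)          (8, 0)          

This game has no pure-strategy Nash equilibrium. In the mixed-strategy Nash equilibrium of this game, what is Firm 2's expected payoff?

7/2

Set Firm 2's expected payoff from Not advertise equal to that from Advertise:
  Firm 2's payoff from Not advertise: p·6 + (1−p)·1 = 5p + 1
  Firm 2's payoff from Advertise: p·7 + (1−p)·0 = 7p
  5p + 1 = 7p  ⇒  -2p = -1  ⇒  p = 1/2.
At equilibrium Firm 2 is indifferent across columns, so Firm 2's payoff equals the payoff from Not advertise: (1/2)·6 + (1/2)·1 = 7/2.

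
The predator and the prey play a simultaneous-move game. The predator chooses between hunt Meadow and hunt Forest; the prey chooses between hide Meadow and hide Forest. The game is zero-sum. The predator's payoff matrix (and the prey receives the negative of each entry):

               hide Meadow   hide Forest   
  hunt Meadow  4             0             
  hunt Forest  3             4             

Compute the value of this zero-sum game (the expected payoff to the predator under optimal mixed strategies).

Set the predator's expected payoff from hunt Meadow equal to that from hunt Forest:
  the predator's payoff to hunt Meadow: q·4 + (1−q)·0 = 4q
  the predator's payoff to hunt Forest: q·3 + (1−q)·4 = -q + 4
  4q = -q + 4  ⇒  5q = 4  ⇒  q = 4/5.
The value is the predator's expected payoff against this mix (using hunt Meadow): (4/5)·4 + (1/5)·0 = 16/5.

v = 16/5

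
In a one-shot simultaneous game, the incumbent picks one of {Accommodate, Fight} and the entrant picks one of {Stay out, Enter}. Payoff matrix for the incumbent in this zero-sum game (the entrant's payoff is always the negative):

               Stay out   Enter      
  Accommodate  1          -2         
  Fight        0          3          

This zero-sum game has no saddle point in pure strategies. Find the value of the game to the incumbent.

In a mixed equilibrium the incumbent is indifferent between Accommodate and Fight; this condition fixes q.
  the incumbent's payoff from Accommodate: q·1 + (1−q)·(-2) = 3q - 2
  the incumbent's payoff from Fight: q·0 + (1−q)·3 = -3q + 3
  3q - 2 = -3q + 3  ⇒  6q = 5  ⇒  q = 5/6.
The value is the incumbent's expected payoff against this mix (using Accommodate): (5/6)·1 + (1/6)·(-2) = 1/2.

v = 1/2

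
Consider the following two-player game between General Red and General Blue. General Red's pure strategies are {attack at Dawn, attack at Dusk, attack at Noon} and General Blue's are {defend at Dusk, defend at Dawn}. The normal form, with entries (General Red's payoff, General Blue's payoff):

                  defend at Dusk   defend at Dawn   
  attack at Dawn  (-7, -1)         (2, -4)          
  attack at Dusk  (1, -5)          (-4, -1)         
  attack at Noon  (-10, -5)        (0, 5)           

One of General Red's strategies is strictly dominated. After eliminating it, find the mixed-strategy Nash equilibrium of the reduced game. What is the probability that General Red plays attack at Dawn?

p = 4/7

General Red's strategy attack at Noon is strictly dominated by attack at Dawn: -7 > -10 and 2 > 0. Eliminate attack at Noon.
General Blue's indifference between defend at Dusk and defend at Dawn determines General Red's mixing probability p:
  General Blue's payoff to defend at Dusk: p·(-1) + (1−p)·(-5) = 4p - 5
  General Blue's payoff to defend at Dawn: p·(-4) + (1−p)·(-1) = -3p - 1
  4p - 5 = -3p - 1  ⇒  7p = 4  ⇒  p = 4/7.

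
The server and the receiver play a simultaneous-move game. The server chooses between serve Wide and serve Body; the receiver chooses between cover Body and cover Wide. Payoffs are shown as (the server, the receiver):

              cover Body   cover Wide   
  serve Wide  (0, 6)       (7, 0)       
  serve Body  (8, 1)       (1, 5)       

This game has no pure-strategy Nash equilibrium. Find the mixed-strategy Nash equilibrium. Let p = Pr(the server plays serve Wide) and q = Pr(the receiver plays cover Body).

Set the receiver's expected payoff from cover Body equal to that from cover Wide:
  the receiver's payoff from cover Body: p·6 + (1−p)·1 = 5p + 1
  the receiver's payoff from cover Wide: p·0 + (1−p)·5 = -5p + 5
  5p + 1 = -5p + 5  ⇒  10p = 4  ⇒  p = 2/5.
The receiver's mix must leave the server indifferent between serve Wide and serve Body.
  the server's payoff to serve Wide: q·0 + (1−q)·7 = -7q + 7
  the server's payoff to serve Body: q·8 + (1−q)·1 = 7q + 1
  -7q + 7 = 7q + 1  ⇒  -14q = -6  ⇒  q = 3/7.

p = 2/5, q = 3/7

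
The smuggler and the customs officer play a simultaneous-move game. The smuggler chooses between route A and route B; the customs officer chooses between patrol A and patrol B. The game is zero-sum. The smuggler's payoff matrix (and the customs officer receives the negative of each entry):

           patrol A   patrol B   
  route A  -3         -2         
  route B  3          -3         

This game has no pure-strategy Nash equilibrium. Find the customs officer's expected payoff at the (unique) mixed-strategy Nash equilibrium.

The customs officer's indifference between patrol A and patrol B determines the smuggler's mixing probability p:
  the customs officer's payoff to patrol A: p·3 + (1−p)·(-3) = 6p - 3
  the customs officer's payoff to patrol B: p·2 + (1−p)·3 = -p + 3
  6p - 3 = -p + 3  ⇒  7p = 6  ⇒  p = 6/7.
At equilibrium the customs officer is indifferent across columns, so the customs officer's payoff equals the payoff from patrol A: (6/7)·3 + (1/7)·(-3) = 15/7.

15/7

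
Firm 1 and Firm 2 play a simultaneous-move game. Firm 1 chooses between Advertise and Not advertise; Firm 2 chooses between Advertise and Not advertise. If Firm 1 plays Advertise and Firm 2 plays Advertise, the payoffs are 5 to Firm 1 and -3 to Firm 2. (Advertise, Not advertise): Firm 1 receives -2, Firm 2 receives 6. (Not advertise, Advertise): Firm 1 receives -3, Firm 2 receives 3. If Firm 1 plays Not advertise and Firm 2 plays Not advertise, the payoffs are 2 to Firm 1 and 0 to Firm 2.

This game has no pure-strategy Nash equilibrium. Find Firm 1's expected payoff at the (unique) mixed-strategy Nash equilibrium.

1/3

Set Firm 1's expected payoff from Advertise equal to that from Not advertise:
  Firm 1's payoff to Advertise: q·5 + (1−q)·(-2) = 7q - 2
  Firm 1's payoff to Not advertise: q·(-3) + (1−q)·2 = -5q + 2
  7q - 2 = -5q + 2  ⇒  12q = 4  ⇒  q = 1/3.
At equilibrium Firm 1 is indifferent across rows, so Firm 1's payoff equals the payoff from Advertise: (1/3)·5 + (2/3)·(-2) = 1/3.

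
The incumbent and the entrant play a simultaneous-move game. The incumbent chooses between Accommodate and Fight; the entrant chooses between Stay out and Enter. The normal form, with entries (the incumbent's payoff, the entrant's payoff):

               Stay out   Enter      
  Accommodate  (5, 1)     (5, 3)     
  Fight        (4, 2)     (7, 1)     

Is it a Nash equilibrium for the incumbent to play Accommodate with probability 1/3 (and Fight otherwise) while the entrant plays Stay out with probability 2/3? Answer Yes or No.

Check the entrant's indifference given the incumbent's mix p = 1/3:
  payoff from Stay out = 5/3; payoff from Enter = 5/3 — equal.
Check the incumbent's indifference given the entrant's mix q = 2/3:
  payoff from Accommodate = 5; payoff from Fight = 5 — equal.
Both players are indifferent, so neither can profitably deviate.

Yes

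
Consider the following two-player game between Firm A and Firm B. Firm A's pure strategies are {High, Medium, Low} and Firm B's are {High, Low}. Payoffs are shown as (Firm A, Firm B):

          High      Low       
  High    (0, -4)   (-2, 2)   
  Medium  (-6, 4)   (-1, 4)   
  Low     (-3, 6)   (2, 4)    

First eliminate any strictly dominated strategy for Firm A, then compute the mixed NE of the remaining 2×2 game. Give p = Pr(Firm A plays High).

Firm A's strategy Medium is strictly dominated by Low: -3 > -6 and 2 > -1. Eliminate Medium.
For Firm B to be willing to mix, Firm B must be indifferent between High and Low, which pins down Firm A's mix.
  Firm B's expected payoff from High: p·(-4) + (1−p)·6 = -10p + 6
  Firm B's expected payoff from Low: p·2 + (1−p)·4 = -2p + 4
  -10p + 6 = -2p + 4  ⇒  -8p = -2  ⇒  p = 1/4.

p = 1/4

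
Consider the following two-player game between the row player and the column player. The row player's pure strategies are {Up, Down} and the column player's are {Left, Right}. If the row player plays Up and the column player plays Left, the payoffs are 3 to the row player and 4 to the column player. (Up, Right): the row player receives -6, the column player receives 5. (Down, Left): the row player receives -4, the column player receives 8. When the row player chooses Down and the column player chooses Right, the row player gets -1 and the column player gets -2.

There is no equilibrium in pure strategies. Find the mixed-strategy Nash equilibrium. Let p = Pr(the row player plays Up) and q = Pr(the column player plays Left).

The row player's mix must leave the column player indifferent between Left and Right.
  the column player's payoff from Left: p·4 + (1−p)·8 = -4p + 8
  the column player's payoff from Right: p·5 + (1−p)·(-2) = 7p - 2
  -4p + 8 = 7p - 2  ⇒  -11p = -10  ⇒  p = 10/11.
In a mixed equilibrium the row player is indifferent between Up and Down; this condition fixes q.
  the row player's payoff from Up: q·3 + (1−q)·(-6) = 9q - 6
  the row player's payoff from Down: q·(-4) + (1−q)·(-1) = -3q - 1
  9q - 6 = -3q - 1  ⇒  12q = 5  ⇒  q = 5/12.

p = 10/11, q = 5/12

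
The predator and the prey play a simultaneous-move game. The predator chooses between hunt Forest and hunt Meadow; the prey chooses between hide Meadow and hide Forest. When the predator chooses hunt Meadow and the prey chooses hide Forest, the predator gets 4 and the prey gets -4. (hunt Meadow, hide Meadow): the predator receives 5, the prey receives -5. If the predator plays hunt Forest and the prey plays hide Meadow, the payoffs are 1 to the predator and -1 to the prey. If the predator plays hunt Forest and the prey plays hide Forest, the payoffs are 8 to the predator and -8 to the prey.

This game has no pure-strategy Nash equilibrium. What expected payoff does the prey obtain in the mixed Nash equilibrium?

-9/2

Set the prey's expected payoff from hide Meadow equal to that from hide Forest:
  the prey's expected payoff from hide Meadow: p·(-1) + (1−p)·(-5) = 4p - 5
  the prey's expected payoff from hide Forest: p·(-8) + (1−p)·(-4) = -4p - 4
  4p - 5 = -4p - 4  ⇒  8p = 1  ⇒  p = 1/8.
At equilibrium the prey is indifferent across columns, so the prey's payoff equals the payoff from hide Meadow: (1/8)·(-1) + (7/8)·(-5) = -9/2.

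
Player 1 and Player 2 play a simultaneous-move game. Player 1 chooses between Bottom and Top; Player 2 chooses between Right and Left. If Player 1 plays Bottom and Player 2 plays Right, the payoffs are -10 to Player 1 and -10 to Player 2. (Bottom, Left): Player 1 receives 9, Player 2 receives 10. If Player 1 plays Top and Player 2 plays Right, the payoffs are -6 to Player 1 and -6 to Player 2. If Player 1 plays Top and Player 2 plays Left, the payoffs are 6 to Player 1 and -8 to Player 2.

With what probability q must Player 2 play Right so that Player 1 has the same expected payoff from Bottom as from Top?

Player 1's indifference between Bottom and Top determines Player 2's mixing probability q:
  Player 1's payoff from Bottom: q·(-10) + (1−q)·9 = -19q + 9
  Player 1's payoff from Top: q·(-6) + (1−q)·6 = -12q + 6
  -19q + 9 = -12q + 6  ⇒  -7q = -3  ⇒  q = 3/7.

q = 3/7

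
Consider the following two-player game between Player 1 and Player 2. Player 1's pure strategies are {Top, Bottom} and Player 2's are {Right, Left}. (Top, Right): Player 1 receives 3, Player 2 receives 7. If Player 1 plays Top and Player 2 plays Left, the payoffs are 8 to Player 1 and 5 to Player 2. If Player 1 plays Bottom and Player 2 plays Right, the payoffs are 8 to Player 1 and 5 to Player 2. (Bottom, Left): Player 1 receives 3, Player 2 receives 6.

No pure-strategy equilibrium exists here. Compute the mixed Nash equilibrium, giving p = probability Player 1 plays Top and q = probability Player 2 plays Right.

p = 1/3, q = 1/2

For Player 2 to be willing to mix, Player 2 must be indifferent between Right and Left, which pins down Player 1's mix.
  Player 2's expected payoff from Right: p·7 + (1−p)·5 = 2p + 5
  Player 2's expected payoff from Left: p·5 + (1−p)·6 = -p + 6
  2p + 5 = -p + 6  ⇒  3p = 1  ⇒  p = 1/3.
Player 1's indifference between Top and Bottom determines Player 2's mixing probability q:
  Player 1's payoff from Top: q·3 + (1−q)·8 = -5q + 8
  Player 1's payoff from Bottom: q·8 + (1−q)·3 = 5q + 3
  -5q + 8 = 5q + 3  ⇒  -10q = -5  ⇒  q = 1/2.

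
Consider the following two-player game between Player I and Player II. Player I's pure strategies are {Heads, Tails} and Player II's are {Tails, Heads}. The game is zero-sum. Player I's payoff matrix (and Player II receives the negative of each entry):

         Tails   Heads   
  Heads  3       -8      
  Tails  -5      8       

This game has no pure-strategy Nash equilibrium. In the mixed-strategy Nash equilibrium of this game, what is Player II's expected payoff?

2/3

Set Player II's expected payoff from Tails equal to that from Heads:
  Player II's payoff from Tails: p·(-3) + (1−p)·5 = -8p + 5
  Player II's payoff from Heads: p·8 + (1−p)·(-8) = 16p - 8
  -8p + 5 = 16p - 8  ⇒  -24p = -13  ⇒  p = 13/24.
At equilibrium Player II is indifferent across columns, so Player II's payoff equals the payoff from Tails: (13/24)·(-3) + (11/24)·5 = 2/3.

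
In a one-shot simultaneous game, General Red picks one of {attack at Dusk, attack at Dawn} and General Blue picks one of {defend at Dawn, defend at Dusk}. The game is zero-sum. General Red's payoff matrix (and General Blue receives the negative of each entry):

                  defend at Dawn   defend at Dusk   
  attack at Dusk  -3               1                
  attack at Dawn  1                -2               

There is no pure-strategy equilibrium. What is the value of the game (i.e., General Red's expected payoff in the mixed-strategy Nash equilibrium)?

General Red's indifference between attack at Dusk and attack at Dawn determines General Blue's mixing probability q:
  General Red's payoff from attack at Dusk: q·(-3) + (1−q)·1 = -4q + 1
  General Red's payoff from attack at Dawn: q·1 + (1−q)·(-2) = 3q - 2
  -4q + 1 = 3q - 2  ⇒  -7q = -3  ⇒  q = 3/7.
The value is General Red's expected payoff against this mix (using attack at Dusk): (3/7)·(-3) + (4/7)·1 = -5/7.

v = -5/7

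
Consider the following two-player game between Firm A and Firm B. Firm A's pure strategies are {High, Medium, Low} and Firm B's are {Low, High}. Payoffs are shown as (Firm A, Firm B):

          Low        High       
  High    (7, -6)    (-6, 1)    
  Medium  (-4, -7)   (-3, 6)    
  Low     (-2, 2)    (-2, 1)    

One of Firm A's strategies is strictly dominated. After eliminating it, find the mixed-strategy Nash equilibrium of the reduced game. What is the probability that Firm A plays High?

p = 1/8

Firm A's strategy Medium is strictly dominated by Low: -2 > -4 and -2 > -3. Eliminate Medium.
Set Firm B's expected payoff from Low equal to that from High:
  Firm B's expected payoff from Low: p·(-6) + (1−p)·2 = -8p + 2
  Firm B's expected payoff from High: p·1 + (1−p)·1 = 1
  -8p + 2 = 1  ⇒  -8p = -1  ⇒  p = 1/8.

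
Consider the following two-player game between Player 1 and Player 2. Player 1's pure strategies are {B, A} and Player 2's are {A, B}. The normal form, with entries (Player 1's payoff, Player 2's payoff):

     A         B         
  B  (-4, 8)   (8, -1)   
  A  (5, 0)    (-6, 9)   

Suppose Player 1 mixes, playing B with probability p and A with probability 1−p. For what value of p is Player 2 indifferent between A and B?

p = 1/2

Set Player 2's expected payoff from A equal to that from B:
  Player 2's expected payoff from A: p·8 + (1−p)·0 = 8p
  Player 2's expected payoff from B: p·(-1) + (1−p)·9 = -10p + 9
  8p = -10p + 9  ⇒  18p = 9  ⇒  p = 1/2.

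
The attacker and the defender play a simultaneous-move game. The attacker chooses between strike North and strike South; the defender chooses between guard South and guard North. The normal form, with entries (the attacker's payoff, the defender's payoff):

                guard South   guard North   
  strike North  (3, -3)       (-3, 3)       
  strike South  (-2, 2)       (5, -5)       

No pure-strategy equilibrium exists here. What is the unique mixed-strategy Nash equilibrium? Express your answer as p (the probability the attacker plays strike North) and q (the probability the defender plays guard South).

p = 7/13, q = 8/13

For the defender to be willing to mix, the defender must be indifferent between guard South and guard North, which pins down the attacker's mix.
  the defender's expected payoff from guard South: p·(-3) + (1−p)·2 = -5p + 2
  the defender's expected payoff from guard North: p·3 + (1−p)·(-5) = 8p - 5
  -5p + 2 = 8p - 5  ⇒  -13p = -7  ⇒  p = 7/13.
Set the attacker's expected payoff from strike North equal to that from strike South:
  the attacker's payoff from strike North: q·3 + (1−q)·(-3) = 6q - 3
  the attacker's payoff from strike South: q·(-2) + (1−q)·5 = -7q + 5
  6q - 3 = -7q + 5  ⇒  13q = 8  ⇒  q = 8/13.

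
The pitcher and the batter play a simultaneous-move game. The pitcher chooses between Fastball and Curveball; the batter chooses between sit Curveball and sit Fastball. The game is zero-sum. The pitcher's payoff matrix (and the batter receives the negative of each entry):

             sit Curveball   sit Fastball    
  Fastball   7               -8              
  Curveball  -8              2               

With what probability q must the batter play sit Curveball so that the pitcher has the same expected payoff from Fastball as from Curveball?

The pitcher's indifference between Fastball and Curveball determines the batter's mixing probability q:
  the pitcher's payoff from Fastball: q·7 + (1−q)·(-8) = 15q - 8
  the pitcher's payoff from Curveball: q·(-8) + (1−q)·2 = -10q + 2
  15q - 8 = -10q + 2  ⇒  25q = 10  ⇒  q = 2/5.

q = 2/5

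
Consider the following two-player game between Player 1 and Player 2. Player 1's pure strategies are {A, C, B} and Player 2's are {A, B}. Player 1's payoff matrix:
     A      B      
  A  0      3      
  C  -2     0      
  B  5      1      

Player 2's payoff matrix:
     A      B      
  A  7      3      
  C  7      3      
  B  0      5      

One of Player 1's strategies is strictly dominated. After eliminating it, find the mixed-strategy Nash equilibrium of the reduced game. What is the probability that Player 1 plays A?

p = 5/9

Player 1's strategy C is strictly dominated by A: 0 > -2 and 3 > 0. Eliminate C.
Set Player 2's expected payoff from A equal to that from B:
  Player 2's expected payoff from A: p·7 + (1−p)·0 = 7p
  Player 2's expected payoff from B: p·3 + (1−p)·5 = -2p + 5
  7p = -2p + 5  ⇒  9p = 5  ⇒  p = 5/9.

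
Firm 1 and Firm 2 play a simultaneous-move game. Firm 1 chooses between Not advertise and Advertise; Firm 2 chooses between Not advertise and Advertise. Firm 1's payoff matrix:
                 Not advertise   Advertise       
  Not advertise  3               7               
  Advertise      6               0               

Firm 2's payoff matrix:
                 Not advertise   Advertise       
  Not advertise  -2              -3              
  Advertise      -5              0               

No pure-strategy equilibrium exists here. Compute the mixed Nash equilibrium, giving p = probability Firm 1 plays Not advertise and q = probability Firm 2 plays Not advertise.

Firm 2's indifference between Not advertise and Advertise determines Firm 1's mixing probability p:
  Firm 2's expected payoff from Not advertise: p·(-2) + (1−p)·(-5) = 3p - 5
  Firm 2's expected payoff from Advertise: p·(-3) + (1−p)·0 = -3p
  3p - 5 = -3p  ⇒  6p = 5  ⇒  p = 5/6.
Firm 2's mix must leave Firm 1 indifferent between Not advertise and Advertise.
  Firm 1's expected payoff from Not advertise: q·3 + (1−q)·7 = -4q + 7
  Firm 1's expected payoff from Advertise: q·6 + (1−q)·0 = 6q
  -4q + 7 = 6q  ⇒  -10q = -7  ⇒  q = 7/10.

p = 5/6, q = 7/10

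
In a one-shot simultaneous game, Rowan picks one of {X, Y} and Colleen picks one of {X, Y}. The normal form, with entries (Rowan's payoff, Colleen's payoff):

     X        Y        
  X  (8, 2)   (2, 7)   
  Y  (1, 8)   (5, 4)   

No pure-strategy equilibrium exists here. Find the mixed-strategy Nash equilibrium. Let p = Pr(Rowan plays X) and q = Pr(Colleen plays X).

p = 4/9, q = 3/10

Colleen's indifference between X and Y determines Rowan's mixing probability p:
  Colleen's payoff from X: p·2 + (1−p)·8 = -6p + 8
  Colleen's payoff from Y: p·7 + (1−p)·4 = 3p + 4
  -6p + 8 = 3p + 4  ⇒  -9p = -4  ⇒  p = 4/9.
For Rowan to be willing to mix, Rowan must be indifferent between X and Y, which pins down Colleen's mix.
  Rowan's payoff from X: q·8 + (1−q)·2 = 6q + 2
  Rowan's payoff from Y: q·1 + (1−q)·5 = -4q + 5
  6q + 2 = -4q + 5  ⇒  10q = 3  ⇒  q = 3/10.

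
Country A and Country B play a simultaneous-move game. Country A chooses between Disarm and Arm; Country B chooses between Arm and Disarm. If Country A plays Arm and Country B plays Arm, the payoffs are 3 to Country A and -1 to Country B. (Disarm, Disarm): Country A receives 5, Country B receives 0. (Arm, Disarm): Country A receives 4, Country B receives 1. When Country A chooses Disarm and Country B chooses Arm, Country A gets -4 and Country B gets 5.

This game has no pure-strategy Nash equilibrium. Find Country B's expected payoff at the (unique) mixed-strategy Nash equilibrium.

Country A's mix must leave Country B indifferent between Arm and Disarm.
  Country B's payoff from Arm: p·5 + (1−p)·(-1) = 6p - 1
  Country B's payoff from Disarm: p·0 + (1−p)·1 = -p + 1
  6p - 1 = -p + 1  ⇒  7p = 2  ⇒  p = 2/7.
At equilibrium Country B is indifferent across columns, so Country B's payoff equals the payoff from Arm: (2/7)·5 + (5/7)·(-1) = 5/7.

5/7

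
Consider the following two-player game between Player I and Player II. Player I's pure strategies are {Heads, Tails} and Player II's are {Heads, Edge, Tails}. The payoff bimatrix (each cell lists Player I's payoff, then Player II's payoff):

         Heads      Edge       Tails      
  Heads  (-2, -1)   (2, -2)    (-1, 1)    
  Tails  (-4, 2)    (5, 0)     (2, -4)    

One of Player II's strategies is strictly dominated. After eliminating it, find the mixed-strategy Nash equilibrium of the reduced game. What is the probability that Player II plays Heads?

q = 3/5

Player II's strategy Edge is strictly dominated by Heads: -1 > -2 and 2 > 0. Eliminate Edge.
Player II's mix must leave Player I indifferent between Heads and Tails.
  Player I's expected payoff from Heads: q·(-2) + (1−q)·(-1) = -q - 1
  Player I's expected payoff from Tails: q·(-4) + (1−q)·2 = -6q + 2
  -q - 1 = -6q + 2  ⇒  5q = 3  ⇒  q = 3/5.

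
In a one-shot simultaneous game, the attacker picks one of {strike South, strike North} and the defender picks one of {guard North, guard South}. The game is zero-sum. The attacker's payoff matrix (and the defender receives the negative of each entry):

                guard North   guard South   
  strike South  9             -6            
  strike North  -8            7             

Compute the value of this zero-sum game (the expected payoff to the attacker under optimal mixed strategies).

The attacker's indifference between strike South and strike North determines the defender's mixing probability q:
  the attacker's payoff to strike South: q·9 + (1−q)·(-6) = 15q - 6
  the attacker's payoff to strike North: q·(-8) + (1−q)·7 = -15q + 7
  15q - 6 = -15q + 7  ⇒  30q = 13  ⇒  q = 13/30.
The value is the attacker's expected payoff against this mix (using strike South): (13/30)·9 + (17/30)·(-6) = 1/2.

v = 1/2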